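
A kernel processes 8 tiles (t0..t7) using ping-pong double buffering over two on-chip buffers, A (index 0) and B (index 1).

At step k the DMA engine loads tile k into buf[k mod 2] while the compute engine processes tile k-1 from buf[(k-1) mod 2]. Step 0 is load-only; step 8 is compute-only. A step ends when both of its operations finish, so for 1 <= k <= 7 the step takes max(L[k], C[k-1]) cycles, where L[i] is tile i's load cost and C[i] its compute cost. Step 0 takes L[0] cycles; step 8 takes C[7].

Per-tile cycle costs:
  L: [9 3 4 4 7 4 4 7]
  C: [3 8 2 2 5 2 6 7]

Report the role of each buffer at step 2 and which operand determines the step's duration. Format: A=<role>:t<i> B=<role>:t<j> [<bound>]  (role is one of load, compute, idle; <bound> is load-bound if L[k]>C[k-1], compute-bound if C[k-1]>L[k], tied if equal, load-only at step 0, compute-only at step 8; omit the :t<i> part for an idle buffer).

step 0: L[0]=9 → dur=9, Σ=9 | A=load:t0 B=idle [load-only]
step 1: L[1]=3 C[0]=3 → dur=3, Σ=12 | A=compute:t0 B=load:t1 [tied]
step 2: L[2]=4 C[1]=8 → dur=8, Σ=20 | A=load:t2 B=compute:t1 [compute-bound]
step 3: L[3]=4 C[2]=2 → dur=4, Σ=24 | A=compute:t2 B=load:t3 [load-bound]
step 4: L[4]=7 C[3]=2 → dur=7, Σ=31 | A=load:t4 B=compute:t3 [load-bound]
step 5: L[5]=4 C[4]=5 → dur=5, Σ=36 | A=compute:t4 B=load:t5 [compute-bound]
step 6: L[6]=4 C[5]=2 → dur=4, Σ=40 | A=load:t6 B=compute:t5 [load-bound]
step 7: L[7]=7 C[6]=6 → dur=7, Σ=47 | A=compute:t6 B=load:t7 [load-bound]
step 8: C[7]=7 → dur=7, Σ=54 | A=idle B=compute:t7 [compute-only]

step 2: A=load:t2 B=compute:t1 [compute-bound]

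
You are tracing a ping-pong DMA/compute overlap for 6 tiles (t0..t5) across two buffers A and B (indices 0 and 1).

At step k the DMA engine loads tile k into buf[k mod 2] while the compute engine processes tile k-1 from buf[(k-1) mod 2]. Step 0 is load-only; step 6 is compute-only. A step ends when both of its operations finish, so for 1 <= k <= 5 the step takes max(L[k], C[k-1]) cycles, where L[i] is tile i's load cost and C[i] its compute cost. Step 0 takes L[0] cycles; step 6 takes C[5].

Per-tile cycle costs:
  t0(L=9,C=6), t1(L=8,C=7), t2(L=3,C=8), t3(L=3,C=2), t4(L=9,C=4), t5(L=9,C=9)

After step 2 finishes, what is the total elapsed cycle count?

step 0: L[0]=9 → dur=9, Σ=9 | A=load:t0 B=idle [load-only]
step 1: L[1]=8 C[0]=6 → dur=8, Σ=17 | A=compute:t0 B=load:t1 [load-bound]
step 2: L[2]=3 C[1]=7 → dur=7, Σ=24 | A=load:t2 B=compute:t1 [compute-bound]
step 3: L[3]=3 C[2]=8 → dur=8, Σ=32 | A=compute:t2 B=load:t3 [compute-bound]
step 4: L[4]=9 C[3]=2 → dur=9, Σ=41 | A=load:t4 B=compute:t3 [load-bound]
step 5: L[5]=9 C[4]=4 → dur=9, Σ=50 | A=compute:t4 B=load:t5 [load-bound]
step 6: C[5]=9 → dur=9, Σ=59 | A=idle B=compute:t5 [compute-only]

end_cycle[2] = 24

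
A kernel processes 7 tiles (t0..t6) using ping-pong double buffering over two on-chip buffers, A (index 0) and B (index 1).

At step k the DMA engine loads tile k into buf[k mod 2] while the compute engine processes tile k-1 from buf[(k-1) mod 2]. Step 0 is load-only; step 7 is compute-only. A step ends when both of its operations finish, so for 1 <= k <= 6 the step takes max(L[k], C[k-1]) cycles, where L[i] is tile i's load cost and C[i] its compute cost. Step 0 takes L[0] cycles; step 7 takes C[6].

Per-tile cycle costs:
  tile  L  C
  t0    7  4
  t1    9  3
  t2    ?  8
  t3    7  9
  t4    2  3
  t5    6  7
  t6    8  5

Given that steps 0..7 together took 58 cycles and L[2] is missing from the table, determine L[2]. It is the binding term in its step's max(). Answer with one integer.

L[2] = 6

step 0 → dur = L[0]=7 = 7
step 1 → dur = max(L[1]=9, C[0]=4) = 9
step 2 → dur = max(L[2]=?, C[1]=3) = L[2]  (unknown; binding)
step 3 → dur = max(L[3]=7, C[2]=8) = 8
step 4 → dur = max(L[4]=2, C[3]=9) = 9
step 5 → dur = max(L[5]=6, C[4]=3) = 6
step 6 → dur = max(L[6]=8, C[5]=7) = 8
step 7 → dur = C[6]=5 = 5
sum of known step durations = 52
dur[2] = total - known = 58 - 52 = 6
L[2] is the binding max in step 2, so L[2] = dur[2] = 6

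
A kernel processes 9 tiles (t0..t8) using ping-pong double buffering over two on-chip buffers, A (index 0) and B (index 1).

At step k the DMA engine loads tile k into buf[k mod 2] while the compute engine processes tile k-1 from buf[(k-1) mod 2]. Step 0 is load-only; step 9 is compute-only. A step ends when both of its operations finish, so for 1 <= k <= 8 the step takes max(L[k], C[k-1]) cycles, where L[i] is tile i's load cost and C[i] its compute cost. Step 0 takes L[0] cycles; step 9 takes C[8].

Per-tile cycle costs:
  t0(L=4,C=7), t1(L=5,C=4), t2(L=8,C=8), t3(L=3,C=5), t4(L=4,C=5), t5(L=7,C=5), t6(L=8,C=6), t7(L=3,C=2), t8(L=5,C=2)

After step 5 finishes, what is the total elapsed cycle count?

step 0: L[0]=4 → dur=4, Σ=4 | A=load:t0 B=idle [load-only]
step 1: L[1]=5 C[0]=7 → dur=7, Σ=11 | A=compute:t0 B=load:t1 [compute-bound]
step 2: L[2]=8 C[1]=4 → dur=8, Σ=19 | A=load:t2 B=compute:t1 [load-bound]
step 3: L[3]=3 C[2]=8 → dur=8, Σ=27 | A=compute:t2 B=load:t3 [compute-bound]
step 4: L[4]=4 C[3]=5 → dur=5, Σ=32 | A=load:t4 B=compute:t3 [compute-bound]
step 5: L[5]=7 C[4]=5 → dur=7, Σ=39 | A=compute:t4 B=load:t5 [load-bound]
step 6: L[6]=8 C[5]=5 → dur=8, Σ=47 | A=load:t6 B=compute:t5 [load-bound]
step 7: L[7]=3 C[6]=6 → dur=6, Σ=53 | A=compute:t6 B=load:t7 [compute-bound]
step 8: L[8]=5 C[7]=2 → dur=5, Σ=58 | A=load:t8 B=compute:t7 [load-bound]
step 9: C[8]=2 → dur=2, Σ=60 | A=compute:t8 B=idle [compute-only]

end_cycle[5] = 39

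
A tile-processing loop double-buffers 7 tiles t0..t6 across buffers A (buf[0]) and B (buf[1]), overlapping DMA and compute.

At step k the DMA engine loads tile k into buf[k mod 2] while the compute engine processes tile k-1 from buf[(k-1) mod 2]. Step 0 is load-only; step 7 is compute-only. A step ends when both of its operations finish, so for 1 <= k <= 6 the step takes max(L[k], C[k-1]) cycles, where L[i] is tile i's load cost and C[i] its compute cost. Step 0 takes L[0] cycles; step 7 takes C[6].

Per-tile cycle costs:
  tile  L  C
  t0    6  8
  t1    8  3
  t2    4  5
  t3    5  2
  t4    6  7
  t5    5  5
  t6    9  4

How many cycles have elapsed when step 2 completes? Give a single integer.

[0] DMA t0→A (6c) ∥ CU idle ⇒ 6c, clock 6
[1] DMA t1→B (8c) ∥ CU A:t0 (8c) ⇒ 8c, clock 14
[2] DMA t2→A (4c) ∥ CU B:t1 (3c) ⇒ 4c, clock 18
[3] DMA t3→B (5c) ∥ CU A:t2 (5c) ⇒ 5c, clock 23
[4] DMA t4→A (6c) ∥ CU B:t3 (2c) ⇒ 6c, clock 29
[5] DMA t5→B (5c) ∥ CU A:t4 (7c) ⇒ 7c, clock 36
[6] DMA t6→A (9c) ∥ CU B:t5 (5c) ⇒ 9c, clock 45
[7] DMA idle ∥ CU A:t6 (4c) ⇒ 4c, clock 49

end_cycle[2] = 18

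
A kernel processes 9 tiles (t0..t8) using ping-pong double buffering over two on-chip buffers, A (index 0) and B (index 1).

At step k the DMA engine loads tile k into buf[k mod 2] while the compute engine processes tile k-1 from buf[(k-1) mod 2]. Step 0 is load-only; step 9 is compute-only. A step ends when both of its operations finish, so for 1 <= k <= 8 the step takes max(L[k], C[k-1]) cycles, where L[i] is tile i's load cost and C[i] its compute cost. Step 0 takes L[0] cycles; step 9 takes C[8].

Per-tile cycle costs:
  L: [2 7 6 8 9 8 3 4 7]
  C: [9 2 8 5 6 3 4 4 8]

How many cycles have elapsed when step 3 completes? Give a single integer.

end_cycle[3] = 25

  0. 2=2c; end=2; A:t0 B:-
  1. max(7,9)=9c; end=11; A:t0 B:t1
  2. max(6,2)=6c; end=17; A:t2 B:t1
  3. max(8,8)=8c; end=25; A:t2 B:t3
  4. max(9,5)=9c; end=34; A:t4 B:t3
  5. max(8,6)=8c; end=42; A:t4 B:t5
  6. max(3,3)=3c; end=45; A:t6 B:t5
  7. max(4,4)=4c; end=49; A:t6 B:t7
  8. max(7,4)=7c; end=56; A:t8 B:t7
  9. 8=8c; end=64; A:t8 B:t7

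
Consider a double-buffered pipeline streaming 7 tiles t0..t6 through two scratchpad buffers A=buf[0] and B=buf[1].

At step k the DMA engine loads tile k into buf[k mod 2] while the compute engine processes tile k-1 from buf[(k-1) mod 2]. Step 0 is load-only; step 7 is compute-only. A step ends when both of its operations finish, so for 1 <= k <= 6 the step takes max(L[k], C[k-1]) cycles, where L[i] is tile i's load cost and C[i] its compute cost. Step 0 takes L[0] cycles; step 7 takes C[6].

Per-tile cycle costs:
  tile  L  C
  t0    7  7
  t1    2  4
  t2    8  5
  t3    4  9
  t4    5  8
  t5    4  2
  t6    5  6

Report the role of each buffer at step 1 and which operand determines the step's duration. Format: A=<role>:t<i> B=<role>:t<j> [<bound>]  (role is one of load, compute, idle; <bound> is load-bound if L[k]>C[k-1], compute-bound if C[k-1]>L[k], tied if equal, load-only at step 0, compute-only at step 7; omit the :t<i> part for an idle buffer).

step 0: L[0]=7 → dur=7, Σ=7 | A=load:t0 B=idle [load-only]
step 1: L[1]=2 C[0]=7 → dur=7, Σ=14 | A=compute:t0 B=load:t1 [compute-bound]
step 2: L[2]=8 C[1]=4 → dur=8, Σ=22 | A=load:t2 B=compute:t1 [load-bound]
step 3: L[3]=4 C[2]=5 → dur=5, Σ=27 | A=compute:t2 B=load:t3 [compute-bound]
step 4: L[4]=5 C[3]=9 → dur=9, Σ=36 | A=load:t4 B=compute:t3 [compute-bound]
step 5: L[5]=4 C[4]=8 → dur=8, Σ=44 | A=compute:t4 B=load:t5 [compute-bound]
step 6: L[6]=5 C[5]=2 → dur=5, Σ=49 | A=load:t6 B=compute:t5 [load-bound]
step 7: C[6]=6 → dur=6, Σ=55 | A=compute:t6 B=idle [compute-only]

step 1: A=compute:t0 B=load:t1 [compute-bound]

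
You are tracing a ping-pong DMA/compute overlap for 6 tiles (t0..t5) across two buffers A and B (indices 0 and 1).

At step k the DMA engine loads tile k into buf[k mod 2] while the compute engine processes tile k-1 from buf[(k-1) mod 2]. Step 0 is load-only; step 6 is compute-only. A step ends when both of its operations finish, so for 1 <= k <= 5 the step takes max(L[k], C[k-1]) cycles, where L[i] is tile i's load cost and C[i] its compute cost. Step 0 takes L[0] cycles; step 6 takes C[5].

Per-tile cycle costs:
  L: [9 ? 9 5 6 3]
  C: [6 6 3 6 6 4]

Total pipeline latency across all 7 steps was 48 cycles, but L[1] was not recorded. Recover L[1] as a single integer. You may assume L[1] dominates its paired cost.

step 0: dur = L[0]=9 = 9
step 1: dur = max(L[1]=?, C[0]=6) = L[1]  (unknown; binding)
step 2: dur = max(L[2]=9, C[1]=6) = 9
step 3: dur = max(L[3]=5, C[2]=3) = 5
step 4: dur = max(L[4]=6, C[3]=6) = 6
step 5: dur = max(L[5]=3, C[4]=6) = 6
step 6: dur = C[5]=4 = 4
sum of known step durations = 39
dur[1] = total - known = 48 - 39 = 9
L[1] is the binding max in step 1, so L[1] = dur[1] = 9

L[1] = 9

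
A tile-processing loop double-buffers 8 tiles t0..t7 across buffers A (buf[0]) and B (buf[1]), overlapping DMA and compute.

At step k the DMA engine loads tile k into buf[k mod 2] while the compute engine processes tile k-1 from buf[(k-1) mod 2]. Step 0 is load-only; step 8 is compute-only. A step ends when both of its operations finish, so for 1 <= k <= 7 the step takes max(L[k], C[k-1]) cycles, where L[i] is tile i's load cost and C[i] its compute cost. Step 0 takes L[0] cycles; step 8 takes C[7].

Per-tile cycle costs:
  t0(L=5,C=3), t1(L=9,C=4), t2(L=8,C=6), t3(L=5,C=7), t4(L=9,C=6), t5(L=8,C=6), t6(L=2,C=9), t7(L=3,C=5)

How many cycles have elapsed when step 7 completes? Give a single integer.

end_cycle[7] = 60

k=0 load=t0/5c comp=- wait=5 total=5
k=1 load=t1/9c comp=t0/3c wait=9 total=14
k=2 load=t2/8c comp=t1/4c wait=8 total=22
k=3 load=t3/5c comp=t2/6c wait=6 total=28
k=4 load=t4/9c comp=t3/7c wait=9 total=37
k=5 load=t5/8c comp=t4/6c wait=8 total=45
k=6 load=t6/2c comp=t5/6c wait=6 total=51
k=7 load=t7/3c comp=t6/9c wait=9 total=60
k=8 load=- comp=t7/5c wait=5 total=65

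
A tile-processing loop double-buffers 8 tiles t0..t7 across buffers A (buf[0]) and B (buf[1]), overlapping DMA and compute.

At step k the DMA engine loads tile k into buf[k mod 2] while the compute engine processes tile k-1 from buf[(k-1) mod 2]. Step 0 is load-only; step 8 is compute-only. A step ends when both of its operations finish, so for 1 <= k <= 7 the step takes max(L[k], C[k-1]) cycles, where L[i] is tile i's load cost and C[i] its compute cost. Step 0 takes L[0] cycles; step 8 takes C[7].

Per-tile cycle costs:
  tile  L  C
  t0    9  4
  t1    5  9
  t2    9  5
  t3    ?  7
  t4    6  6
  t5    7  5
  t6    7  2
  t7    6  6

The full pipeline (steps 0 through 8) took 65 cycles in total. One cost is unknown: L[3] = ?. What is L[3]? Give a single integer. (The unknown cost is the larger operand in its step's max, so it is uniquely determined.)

step 0 = dur = L[0]=9 = 9
step 1 = dur = max(L[1]=5, C[0]=4) = 5
step 2 = dur = max(L[2]=9, C[1]=9) = 9
step 3 = dur = max(L[3]=?, C[2]=5) = L[3]  (unknown; binding)
step 4 = dur = max(L[4]=6, C[3]=7) = 7
step 5 = dur = max(L[5]=7, C[4]=6) = 7
step 6 = dur = max(L[6]=7, C[5]=5) = 7
step 7 = dur = max(L[7]=6, C[6]=2) = 6
step 8 = dur = C[7]=6 = 6
sum of known step durations = 56
dur[3] = total - known = 65 - 56 = 9
L[3] is the binding max in step 3, so L[3] = dur[3] = 9

L[3] = 9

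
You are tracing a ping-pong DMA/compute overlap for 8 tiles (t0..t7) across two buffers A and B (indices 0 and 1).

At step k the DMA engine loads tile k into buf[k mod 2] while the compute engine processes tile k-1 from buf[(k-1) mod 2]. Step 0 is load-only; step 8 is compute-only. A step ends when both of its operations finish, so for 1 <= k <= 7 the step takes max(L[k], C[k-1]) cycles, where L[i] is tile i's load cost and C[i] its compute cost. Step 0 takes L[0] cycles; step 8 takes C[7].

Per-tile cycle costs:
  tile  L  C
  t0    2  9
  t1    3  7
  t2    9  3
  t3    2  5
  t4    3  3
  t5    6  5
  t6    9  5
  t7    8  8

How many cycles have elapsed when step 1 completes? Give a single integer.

[0] DMA t0→A (2c) ∥ CU idle ⇒ 2c, clock 2
[1] DMA t1→B (3c) ∥ CU A:t0 (9c) ⇒ 9c, clock 11
[2] DMA t2→A (9c) ∥ CU B:t1 (7c) ⇒ 9c, clock 20
[3] DMA t3→B (2c) ∥ CU A:t2 (3c) ⇒ 3c, clock 23
[4] DMA t4→A (3c) ∥ CU B:t3 (5c) ⇒ 5c, clock 28
[5] DMA t5→B (6c) ∥ CU A:t4 (3c) ⇒ 6c, clock 34
[6] DMA t6→A (9c) ∥ CU B:t5 (5c) ⇒ 9c, clock 43
[7] DMA t7→B (8c) ∥ CU A:t6 (5c) ⇒ 8c, clock 51
[8] DMA idle ∥ CU B:t7 (8c) ⇒ 8c, clock 59

end_cycle[1] = 11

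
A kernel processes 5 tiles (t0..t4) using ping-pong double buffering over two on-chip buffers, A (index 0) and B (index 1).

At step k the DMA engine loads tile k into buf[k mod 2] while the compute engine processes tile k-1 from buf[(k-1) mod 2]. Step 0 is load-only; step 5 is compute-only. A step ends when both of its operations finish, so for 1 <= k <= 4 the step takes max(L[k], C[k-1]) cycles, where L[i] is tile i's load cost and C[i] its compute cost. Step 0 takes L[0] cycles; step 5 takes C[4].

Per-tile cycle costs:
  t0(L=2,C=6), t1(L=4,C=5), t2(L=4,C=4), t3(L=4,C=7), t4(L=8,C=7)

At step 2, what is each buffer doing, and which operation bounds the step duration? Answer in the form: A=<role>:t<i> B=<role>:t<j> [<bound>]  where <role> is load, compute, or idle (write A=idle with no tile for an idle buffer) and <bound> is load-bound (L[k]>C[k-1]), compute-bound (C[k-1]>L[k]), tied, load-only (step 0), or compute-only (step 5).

[0] DMA t0→A (2c) ∥ CU idle ⇒ 2c, clock 2
[1] DMA t1→B (4c) ∥ CU A:t0 (6c) ⇒ 6c, clock 8
[2] DMA t2→A (4c) ∥ CU B:t1 (5c) ⇒ 5c, clock 13
[3] DMA t3→B (4c) ∥ CU A:t2 (4c) ⇒ 4c, clock 17
[4] DMA t4→A (8c) ∥ CU B:t3 (7c) ⇒ 8c, clock 25
[5] DMA idle ∥ CU A:t4 (7c) ⇒ 7c, clock 32

step 2: A=load:t2 B=compute:t1 [compute-bound]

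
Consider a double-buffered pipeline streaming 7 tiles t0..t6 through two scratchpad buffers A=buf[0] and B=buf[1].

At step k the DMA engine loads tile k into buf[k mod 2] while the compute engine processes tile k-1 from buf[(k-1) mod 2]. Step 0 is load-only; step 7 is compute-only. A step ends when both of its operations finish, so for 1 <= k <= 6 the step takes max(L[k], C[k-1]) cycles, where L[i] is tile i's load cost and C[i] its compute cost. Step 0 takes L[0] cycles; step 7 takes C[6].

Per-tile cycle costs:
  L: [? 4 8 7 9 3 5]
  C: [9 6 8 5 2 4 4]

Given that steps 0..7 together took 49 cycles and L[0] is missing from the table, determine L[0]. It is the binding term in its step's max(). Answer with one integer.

L[0] = 3

step 0: dur = L[0]=? = L[0]  (unknown; binding)
step 1: dur = max(L[1]=4, C[0]=9) = 9
step 2: dur = max(L[2]=8, C[1]=6) = 8
step 3: dur = max(L[3]=7, C[2]=8) = 8
step 4: dur = max(L[4]=9, C[3]=5) = 9
step 5: dur = max(L[5]=3, C[4]=2) = 3
step 6: dur = max(L[6]=5, C[5]=4) = 5
step 7: dur = C[6]=4 = 4
sum of known step durations = 46
dur[0] = total - known = 49 - 46 = 3
L[0] is the binding max in step 0, so L[0] = dur[0] = 3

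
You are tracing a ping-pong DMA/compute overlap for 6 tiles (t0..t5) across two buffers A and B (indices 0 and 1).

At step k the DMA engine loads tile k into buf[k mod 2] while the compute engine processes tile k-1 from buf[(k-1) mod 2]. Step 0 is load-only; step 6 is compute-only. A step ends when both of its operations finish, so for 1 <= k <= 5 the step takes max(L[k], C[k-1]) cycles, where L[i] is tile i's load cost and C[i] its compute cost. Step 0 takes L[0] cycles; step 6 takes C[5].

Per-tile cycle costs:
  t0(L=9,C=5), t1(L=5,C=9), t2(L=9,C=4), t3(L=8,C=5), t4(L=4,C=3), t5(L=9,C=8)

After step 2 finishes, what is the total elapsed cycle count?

[0] DMA t0→A (9c) ∥ CU idle ⇒ 9c, clock 9
[1] DMA t1→B (5c) ∥ CU A:t0 (5c) ⇒ 5c, clock 14
[2] DMA t2→A (9c) ∥ CU B:t1 (9c) ⇒ 9c, clock 23
[3] DMA t3→B (8c) ∥ CU A:t2 (4c) ⇒ 8c, clock 31
[4] DMA t4→A (4c) ∥ CU B:t3 (5c) ⇒ 5c, clock 36
[5] DMA t5→B (9c) ∥ CU A:t4 (3c) ⇒ 9c, clock 45
[6] DMA idle ∥ CU B:t5 (8c) ⇒ 8c, clock 53

end_cycle[2] = 23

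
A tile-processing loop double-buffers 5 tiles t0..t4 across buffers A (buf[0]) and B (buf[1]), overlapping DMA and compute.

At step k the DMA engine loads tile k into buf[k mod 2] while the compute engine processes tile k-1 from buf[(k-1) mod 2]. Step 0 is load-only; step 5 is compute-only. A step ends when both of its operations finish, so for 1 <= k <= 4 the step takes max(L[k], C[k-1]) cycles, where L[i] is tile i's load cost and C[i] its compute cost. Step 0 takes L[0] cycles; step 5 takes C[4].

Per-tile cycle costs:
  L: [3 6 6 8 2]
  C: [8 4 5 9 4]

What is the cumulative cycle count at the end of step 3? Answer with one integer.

[0] DMA t0→A (3c) ∥ CU idle ⇒ 3c, clock 3
[1] DMA t1→B (6c) ∥ CU A:t0 (8c) ⇒ 8c, clock 11
[2] DMA t2→A (6c) ∥ CU B:t1 (4c) ⇒ 6c, clock 17
[3] DMA t3→B (8c) ∥ CU A:t2 (5c) ⇒ 8c, clock 25
[4] DMA t4→A (2c) ∥ CU B:t3 (9c) ⇒ 9c, clock 34
[5] DMA idle ∥ CU A:t4 (4c) ⇒ 4c, clock 38

end_cycle[3] = 25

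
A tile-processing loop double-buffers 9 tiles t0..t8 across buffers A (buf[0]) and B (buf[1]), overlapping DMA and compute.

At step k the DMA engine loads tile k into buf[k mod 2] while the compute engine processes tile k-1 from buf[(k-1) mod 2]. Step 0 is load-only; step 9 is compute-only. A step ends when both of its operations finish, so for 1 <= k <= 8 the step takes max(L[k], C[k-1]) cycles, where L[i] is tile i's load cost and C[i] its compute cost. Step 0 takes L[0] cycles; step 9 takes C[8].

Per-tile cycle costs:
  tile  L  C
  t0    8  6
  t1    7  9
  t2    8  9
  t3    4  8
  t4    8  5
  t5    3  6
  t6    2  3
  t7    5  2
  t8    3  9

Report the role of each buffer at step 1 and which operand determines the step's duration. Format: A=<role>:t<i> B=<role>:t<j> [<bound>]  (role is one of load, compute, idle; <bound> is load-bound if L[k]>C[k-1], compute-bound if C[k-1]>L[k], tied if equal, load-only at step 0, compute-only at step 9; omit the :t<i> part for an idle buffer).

[0] DMA t0→A (8c) ∥ CU idle ⇒ 8c, clock 8
[1] DMA t1→B (7c) ∥ CU A:t0 (6c) ⇒ 7c, clock 15
[2] DMA t2→A (8c) ∥ CU B:t1 (9c) ⇒ 9c, clock 24
[3] DMA t3→B (4c) ∥ CU A:t2 (9c) ⇒ 9c, clock 33
[4] DMA t4→A (8c) ∥ CU B:t3 (8c) ⇒ 8c, clock 41
[5] DMA t5→B (3c) ∥ CU A:t4 (5c) ⇒ 5c, clock 46
[6] DMA t6→A (2c) ∥ CU B:t5 (6c) ⇒ 6c, clock 52
[7] DMA t7→B (5c) ∥ CU A:t6 (3c) ⇒ 5c, clock 57
[8] DMA t8→A (3c) ∥ CU B:t7 (2c) ⇒ 3c, clock 60
[9] DMA idle ∥ CU A:t8 (9c) ⇒ 9c, clock 69

step 1: A=compute:t0 B=load:t1 [load-bound]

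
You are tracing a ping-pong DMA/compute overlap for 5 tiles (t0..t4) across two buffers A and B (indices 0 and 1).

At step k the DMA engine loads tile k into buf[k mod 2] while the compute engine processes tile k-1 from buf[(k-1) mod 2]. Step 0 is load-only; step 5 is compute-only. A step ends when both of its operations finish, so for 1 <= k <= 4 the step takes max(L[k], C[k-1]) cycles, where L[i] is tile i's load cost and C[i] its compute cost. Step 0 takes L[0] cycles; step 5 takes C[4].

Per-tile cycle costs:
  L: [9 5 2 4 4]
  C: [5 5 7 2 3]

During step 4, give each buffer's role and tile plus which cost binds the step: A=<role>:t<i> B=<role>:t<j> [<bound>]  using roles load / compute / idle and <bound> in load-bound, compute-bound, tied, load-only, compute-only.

k=0 load=t0/9c comp=- wait=9 total=9
k=1 load=t1/5c comp=t0/5c wait=5 total=14
k=2 load=t2/2c comp=t1/5c wait=5 total=19
k=3 load=t3/4c comp=t2/7c wait=7 total=26
k=4 load=t4/4c comp=t3/2c wait=4 total=30
k=5 load=- comp=t4/3c wait=3 total=33

step 4: A=load:t4 B=compute:t3 [load-bound]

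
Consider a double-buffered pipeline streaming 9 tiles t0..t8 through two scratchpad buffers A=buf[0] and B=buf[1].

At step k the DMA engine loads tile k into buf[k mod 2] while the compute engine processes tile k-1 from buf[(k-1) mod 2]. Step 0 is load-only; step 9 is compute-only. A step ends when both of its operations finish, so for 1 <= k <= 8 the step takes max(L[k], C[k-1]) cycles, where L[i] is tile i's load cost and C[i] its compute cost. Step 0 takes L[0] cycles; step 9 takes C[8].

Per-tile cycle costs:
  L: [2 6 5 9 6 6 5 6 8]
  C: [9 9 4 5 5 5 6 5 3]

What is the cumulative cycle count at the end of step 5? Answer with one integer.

end_cycle[5] = 41

[0] DMA t0→A (2c) ∥ CU idle ⇒ 2c, clock 2
[1] DMA t1→B (6c) ∥ CU A:t0 (9c) ⇒ 9c, clock 11
[2] DMA t2→A (5c) ∥ CU B:t1 (9c) ⇒ 9c, clock 20
[3] DMA t3→B (9c) ∥ CU A:t2 (4c) ⇒ 9c, clock 29
[4] DMA t4→A (6c) ∥ CU B:t3 (5c) ⇒ 6c, clock 35
[5] DMA t5→B (6c) ∥ CU A:t4 (5c) ⇒ 6c, clock 41
[6] DMA t6→A (5c) ∥ CU B:t5 (5c) ⇒ 5c, clock 46
[7] DMA t7→B (6c) ∥ CU A:t6 (6c) ⇒ 6c, clock 52
[8] DMA t8→A (8c) ∥ CU B:t7 (5c) ⇒ 8c, clock 60
[9] DMA idle ∥ CU A:t8 (3c) ⇒ 3c, clock 63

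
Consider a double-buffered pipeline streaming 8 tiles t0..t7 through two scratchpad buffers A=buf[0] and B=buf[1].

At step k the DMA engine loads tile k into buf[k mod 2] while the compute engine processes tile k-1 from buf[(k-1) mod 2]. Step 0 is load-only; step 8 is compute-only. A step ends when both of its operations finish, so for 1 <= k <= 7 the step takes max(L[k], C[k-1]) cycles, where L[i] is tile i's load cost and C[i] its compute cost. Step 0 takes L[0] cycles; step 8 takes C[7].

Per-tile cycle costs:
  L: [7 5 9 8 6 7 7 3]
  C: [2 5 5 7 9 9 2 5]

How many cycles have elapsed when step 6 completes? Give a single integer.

[0] DMA t0→A (7c) ∥ CU idle ⇒ 7c, clock 7
[1] DMA t1→B (5c) ∥ CU A:t0 (2c) ⇒ 5c, clock 12
[2] DMA t2→A (9c) ∥ CU B:t1 (5c) ⇒ 9c, clock 21
[3] DMA t3→B (8c) ∥ CU A:t2 (5c) ⇒ 8c, clock 29
[4] DMA t4→A (6c) ∥ CU B:t3 (7c) ⇒ 7c, clock 36
[5] DMA t5→B (7c) ∥ CU A:t4 (9c) ⇒ 9c, clock 45
[6] DMA t6→A (7c) ∥ CU B:t5 (9c) ⇒ 9c, clock 54
[7] DMA t7→B (3c) ∥ CU A:t6 (2c) ⇒ 3c, clock 57
[8] DMA idle ∥ CU B:t7 (5c) ⇒ 5c, clock 62

end_cycle[6] = 54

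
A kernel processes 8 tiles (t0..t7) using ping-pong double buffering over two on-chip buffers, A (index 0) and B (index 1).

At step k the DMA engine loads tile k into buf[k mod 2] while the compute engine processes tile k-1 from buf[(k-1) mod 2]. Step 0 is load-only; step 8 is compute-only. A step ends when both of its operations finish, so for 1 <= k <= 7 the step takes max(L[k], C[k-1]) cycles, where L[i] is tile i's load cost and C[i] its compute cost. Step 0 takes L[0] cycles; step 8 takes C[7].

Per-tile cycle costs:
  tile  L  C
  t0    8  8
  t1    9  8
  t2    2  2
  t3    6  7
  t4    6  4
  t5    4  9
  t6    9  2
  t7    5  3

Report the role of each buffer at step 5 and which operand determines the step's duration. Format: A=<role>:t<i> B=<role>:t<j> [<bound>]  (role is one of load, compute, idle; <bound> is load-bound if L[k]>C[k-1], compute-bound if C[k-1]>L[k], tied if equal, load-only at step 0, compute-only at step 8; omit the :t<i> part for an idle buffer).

  0. 8=8c; end=8; A:t0 B:-
  1. max(9,8)=9c; end=17; A:t0 B:t1
  2. max(2,8)=8c; end=25; A:t2 B:t1
  3. max(6,2)=6c; end=31; A:t2 B:t3
  4. max(6,7)=7c; end=38; A:t4 B:t3
  5. max(4,4)=4c; end=42; A:t4 B:t5
  6. max(9,9)=9c; end=51; A:t6 B:t5
  7. max(5,2)=5c; end=56; A:t6 B:t7
  8. 3=3c; end=59; A:t6 B:t7

step 5: A=compute:t4 B=load:t5 [tied]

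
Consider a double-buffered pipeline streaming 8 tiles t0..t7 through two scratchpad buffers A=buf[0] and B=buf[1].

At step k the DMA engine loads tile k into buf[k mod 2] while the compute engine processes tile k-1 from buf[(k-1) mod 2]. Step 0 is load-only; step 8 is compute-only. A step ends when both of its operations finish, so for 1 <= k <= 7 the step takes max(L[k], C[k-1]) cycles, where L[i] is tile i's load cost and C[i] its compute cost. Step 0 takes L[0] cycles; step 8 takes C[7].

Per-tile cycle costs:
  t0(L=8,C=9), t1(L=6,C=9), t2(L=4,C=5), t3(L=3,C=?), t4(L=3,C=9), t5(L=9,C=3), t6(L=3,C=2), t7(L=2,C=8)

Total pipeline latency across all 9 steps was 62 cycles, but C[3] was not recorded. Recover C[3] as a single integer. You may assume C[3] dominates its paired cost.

C[3] = 9

step 0 | dur = L[0]=8 = 8
step 1 | dur = max(L[1]=6, C[0]=9) = 9
step 2 | dur = max(L[2]=4, C[1]=9) = 9
step 3 | dur = max(L[3]=3, C[2]=5) = 5
step 4 | dur = max(L[4]=3, C[3]=?) = C[3]  (unknown; binding)
step 5 | dur = max(L[5]=9, C[4]=9) = 9
step 6 | dur = max(L[6]=3, C[5]=3) = 3
step 7 | dur = max(L[7]=2, C[6]=2) = 2
step 8 | dur = C[7]=8 = 8
sum of known step durations = 53
dur[4] = total - known = 62 - 53 = 9
C[3] is the binding max in step 4, so C[3] = dur[4] = 9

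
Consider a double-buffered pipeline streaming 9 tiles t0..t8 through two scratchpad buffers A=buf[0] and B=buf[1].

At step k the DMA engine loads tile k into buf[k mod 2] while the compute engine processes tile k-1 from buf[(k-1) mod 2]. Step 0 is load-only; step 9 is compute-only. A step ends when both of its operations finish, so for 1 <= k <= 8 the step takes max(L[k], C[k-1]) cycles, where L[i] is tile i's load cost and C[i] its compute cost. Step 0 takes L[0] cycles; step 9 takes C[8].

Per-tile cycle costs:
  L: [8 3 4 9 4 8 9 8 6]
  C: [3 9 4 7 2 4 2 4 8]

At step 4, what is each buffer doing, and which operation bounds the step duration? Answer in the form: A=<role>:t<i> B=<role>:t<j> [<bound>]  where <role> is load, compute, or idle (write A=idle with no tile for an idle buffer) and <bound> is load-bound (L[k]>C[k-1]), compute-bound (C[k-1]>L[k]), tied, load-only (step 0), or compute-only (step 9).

k=0 load=t0/8c comp=- wait=8 total=8
k=1 load=t1/3c comp=t0/3c wait=3 total=11
k=2 load=t2/4c comp=t1/9c wait=9 total=20
k=3 load=t3/9c comp=t2/4c wait=9 total=29
k=4 load=t4/4c comp=t3/7c wait=7 total=36
k=5 load=t5/8c comp=t4/2c wait=8 total=44
k=6 load=t6/9c comp=t5/4c wait=9 total=53
k=7 load=t7/8c comp=t6/2c wait=8 total=61
k=8 load=t8/6c comp=t7/4c wait=6 total=67
k=9 load=- comp=t8/8c wait=8 total=75

step 4: A=load:t4 B=compute:t3 [compute-bound]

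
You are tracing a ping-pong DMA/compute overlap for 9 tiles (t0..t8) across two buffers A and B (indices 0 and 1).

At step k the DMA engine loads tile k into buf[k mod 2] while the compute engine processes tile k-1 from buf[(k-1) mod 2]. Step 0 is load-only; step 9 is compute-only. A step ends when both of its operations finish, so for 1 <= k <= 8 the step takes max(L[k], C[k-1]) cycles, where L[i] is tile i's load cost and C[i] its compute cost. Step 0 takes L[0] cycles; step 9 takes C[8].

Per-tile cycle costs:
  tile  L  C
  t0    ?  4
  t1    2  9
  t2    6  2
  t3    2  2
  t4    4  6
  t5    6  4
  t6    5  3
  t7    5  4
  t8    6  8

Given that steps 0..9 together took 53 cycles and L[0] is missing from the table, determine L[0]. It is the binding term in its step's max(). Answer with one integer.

step 0: dur = L[0]=? = L[0]  (unknown; binding)
step 1: dur = max(L[1]=2, C[0]=4) = 4
step 2: dur = max(L[2]=6, C[1]=9) = 9
step 3: dur = max(L[3]=2, C[2]=2) = 2
step 4: dur = max(L[4]=4, C[3]=2) = 4
step 5: dur = max(L[5]=6, C[4]=6) = 6
step 6: dur = max(L[6]=5, C[5]=4) = 5
step 7: dur = max(L[7]=5, C[6]=3) = 5
step 8: dur = max(L[8]=6, C[7]=4) = 6
step 9: dur = C[8]=8 = 8
sum of known step durations = 49
dur[0] = total - known = 53 - 49 = 4
L[0] is the binding max in step 0, so L[0] = dur[0] = 4

L[0] = 4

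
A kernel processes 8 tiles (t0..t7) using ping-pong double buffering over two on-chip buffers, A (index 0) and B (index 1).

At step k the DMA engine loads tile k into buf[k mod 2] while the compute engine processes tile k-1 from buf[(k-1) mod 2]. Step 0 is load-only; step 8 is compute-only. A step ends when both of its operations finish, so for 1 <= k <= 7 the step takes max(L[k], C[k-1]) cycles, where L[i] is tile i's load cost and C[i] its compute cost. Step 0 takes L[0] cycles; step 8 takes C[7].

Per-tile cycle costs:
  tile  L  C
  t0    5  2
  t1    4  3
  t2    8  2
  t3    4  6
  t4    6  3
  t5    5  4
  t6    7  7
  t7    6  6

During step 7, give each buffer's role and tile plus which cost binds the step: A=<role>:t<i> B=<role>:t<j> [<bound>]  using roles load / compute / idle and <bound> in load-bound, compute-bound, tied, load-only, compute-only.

step 7: A=compute:t6 B=load:t7 [compute-bound]

  0. 5=5c; end=5; A:t0 B:-
  1. max(4,2)=4c; end=9; A:t0 B:t1
  2. max(8,3)=8c; end=17; A:t2 B:t1
  3. max(4,2)=4c; end=21; A:t2 B:t3
  4. max(6,6)=6c; end=27; A:t4 B:t3
  5. max(5,3)=5c; end=32; A:t4 B:t5
  6. max(7,4)=7c; end=39; A:t6 B:t5
  7. max(6,7)=7c; end=46; A:t6 B:t7
  8. 6=6c; end=52; A:t6 B:t7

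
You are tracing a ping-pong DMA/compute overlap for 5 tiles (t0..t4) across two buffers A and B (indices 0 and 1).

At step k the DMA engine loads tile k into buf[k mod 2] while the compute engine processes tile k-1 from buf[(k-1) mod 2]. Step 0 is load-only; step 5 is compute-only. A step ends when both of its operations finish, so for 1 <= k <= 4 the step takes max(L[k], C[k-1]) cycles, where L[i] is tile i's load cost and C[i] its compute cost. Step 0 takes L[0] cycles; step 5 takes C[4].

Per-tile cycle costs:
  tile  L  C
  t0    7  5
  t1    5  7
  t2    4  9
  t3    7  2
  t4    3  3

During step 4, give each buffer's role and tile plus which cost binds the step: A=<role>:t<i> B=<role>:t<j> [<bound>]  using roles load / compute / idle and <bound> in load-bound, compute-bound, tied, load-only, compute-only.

step 4: A=load:t4 B=compute:t3 [load-bound]

step 0: L[0]=7 → dur=7, Σ=7 | A=load:t0 B=idle [load-only]
step 1: L[1]=5 C[0]=5 → dur=5, Σ=12 | A=compute:t0 B=load:t1 [tied]
step 2: L[2]=4 C[1]=7 → dur=7, Σ=19 | A=load:t2 B=compute:t1 [compute-bound]
step 3: L[3]=7 C[2]=9 → dur=9, Σ=28 | A=compute:t2 B=load:t3 [compute-bound]
step 4: L[4]=3 C[3]=2 → dur=3, Σ=31 | A=load:t4 B=compute:t3 [load-bound]
step 5: C[4]=3 → dur=3, Σ=34 | A=compute:t4 B=idle [compute-only]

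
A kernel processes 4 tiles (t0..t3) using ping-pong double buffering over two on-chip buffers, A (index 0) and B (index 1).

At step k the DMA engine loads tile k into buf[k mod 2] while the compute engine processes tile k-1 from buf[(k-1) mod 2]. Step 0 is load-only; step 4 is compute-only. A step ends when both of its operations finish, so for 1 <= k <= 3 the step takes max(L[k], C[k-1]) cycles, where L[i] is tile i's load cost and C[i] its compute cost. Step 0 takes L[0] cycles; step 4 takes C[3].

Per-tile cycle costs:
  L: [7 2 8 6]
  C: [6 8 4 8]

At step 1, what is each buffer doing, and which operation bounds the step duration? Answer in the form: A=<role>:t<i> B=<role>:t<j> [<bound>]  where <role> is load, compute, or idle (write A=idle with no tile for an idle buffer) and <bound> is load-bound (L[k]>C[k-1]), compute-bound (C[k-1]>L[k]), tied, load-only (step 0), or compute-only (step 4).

step 1: A=compute:t0 B=load:t1 [compute-bound]

step 0: L[0]=7 → dur=7, Σ=7 | A=load:t0 B=idle [load-only]
step 1: L[1]=2 C[0]=6 → dur=6, Σ=13 | A=compute:t0 B=load:t1 [compute-bound]
step 2: L[2]=8 C[1]=8 → dur=8, Σ=21 | A=load:t2 B=compute:t1 [tied]
step 3: L[3]=6 C[2]=4 → dur=6, Σ=27 | A=compute:t2 B=load:t3 [load-bound]
step 4: C[3]=8 → dur=8, Σ=35 | A=idle B=compute:t3 [compute-only]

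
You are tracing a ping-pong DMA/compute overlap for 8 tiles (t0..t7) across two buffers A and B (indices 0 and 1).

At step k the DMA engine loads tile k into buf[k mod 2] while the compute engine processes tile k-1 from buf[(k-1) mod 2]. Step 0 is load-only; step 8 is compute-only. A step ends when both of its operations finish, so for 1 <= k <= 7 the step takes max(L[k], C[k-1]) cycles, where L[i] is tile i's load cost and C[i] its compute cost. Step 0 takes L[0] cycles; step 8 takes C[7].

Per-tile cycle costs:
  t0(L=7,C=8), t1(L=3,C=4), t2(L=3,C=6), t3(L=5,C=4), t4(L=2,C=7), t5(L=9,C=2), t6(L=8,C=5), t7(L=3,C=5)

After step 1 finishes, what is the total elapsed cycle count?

k=0 load=t0/7c comp=- wait=7 total=7
k=1 load=t1/3c comp=t0/8c wait=8 total=15
k=2 load=t2/3c comp=t1/4c wait=4 total=19
k=3 load=t3/5c comp=t2/6c wait=6 total=25
k=4 load=t4/2c comp=t3/4c wait=4 total=29
k=5 load=t5/9c comp=t4/7c wait=9 total=38
k=6 load=t6/8c comp=t5/2c wait=8 total=46
k=7 load=t7/3c comp=t6/5c wait=5 total=51
k=8 load=- comp=t7/5c wait=5 total=56

end_cycle[1] = 15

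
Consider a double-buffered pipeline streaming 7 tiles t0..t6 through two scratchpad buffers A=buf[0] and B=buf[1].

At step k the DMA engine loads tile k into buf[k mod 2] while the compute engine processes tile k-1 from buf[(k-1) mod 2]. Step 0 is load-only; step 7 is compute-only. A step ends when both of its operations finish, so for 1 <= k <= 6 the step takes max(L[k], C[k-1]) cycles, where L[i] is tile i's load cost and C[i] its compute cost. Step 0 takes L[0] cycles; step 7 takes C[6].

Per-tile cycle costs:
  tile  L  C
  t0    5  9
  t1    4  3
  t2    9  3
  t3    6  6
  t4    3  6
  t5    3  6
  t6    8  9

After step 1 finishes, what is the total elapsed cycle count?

end_cycle[1] = 14

[0] DMA t0→A (5c) ∥ CU idle ⇒ 5c, clock 5
[1] DMA t1→B (4c) ∥ CU A:t0 (9c) ⇒ 9c, clock 14
[2] DMA t2→A (9c) ∥ CU B:t1 (3c) ⇒ 9c, clock 23
[3] DMA t3→B (6c) ∥ CU A:t2 (3c) ⇒ 6c, clock 29
[4] DMA t4→A (3c) ∥ CU B:t3 (6c) ⇒ 6c, clock 35
[5] DMA t5→B (3c) ∥ CU A:t4 (6c) ⇒ 6c, clock 41
[6] DMA t6→A (8c) ∥ CU B:t5 (6c) ⇒ 8c, clock 49
[7] DMA idle ∥ CU A:t6 (9c) ⇒ 9c, clock 58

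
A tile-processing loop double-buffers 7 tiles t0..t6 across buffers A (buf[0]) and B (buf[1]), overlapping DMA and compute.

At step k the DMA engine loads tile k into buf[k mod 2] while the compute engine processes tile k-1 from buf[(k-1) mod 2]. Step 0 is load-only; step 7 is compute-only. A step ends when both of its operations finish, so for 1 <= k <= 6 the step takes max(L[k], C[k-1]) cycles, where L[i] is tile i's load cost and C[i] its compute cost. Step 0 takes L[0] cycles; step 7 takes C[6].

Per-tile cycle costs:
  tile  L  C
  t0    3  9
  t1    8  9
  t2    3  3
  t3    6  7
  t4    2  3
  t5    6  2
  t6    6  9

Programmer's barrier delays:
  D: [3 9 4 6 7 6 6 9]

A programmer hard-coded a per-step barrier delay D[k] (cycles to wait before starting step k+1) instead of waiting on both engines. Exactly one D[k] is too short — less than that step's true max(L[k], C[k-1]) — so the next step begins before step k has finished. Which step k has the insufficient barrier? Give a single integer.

step 0: need L[0]=3 = 3; D[0]=3 ok
step 1: need max(L[1]=8,C[0]=9) = 9; D[1]=9 ok
step 2: need max(L[2]=3,C[1]=9) = 9; D[2]=4 SHORT
step 3: need max(L[3]=6,C[2]=3) = 6; D[3]=6 ok
step 4: need max(L[4]=2,C[3]=7) = 7; D[4]=7 ok
step 5: need max(L[5]=6,C[4]=3) = 6; D[5]=6 ok
step 6: need max(L[6]=6,C[5]=2) = 6; D[6]=6 ok
step 7: need C[6]=9 = 9; D[7]=9 ok

hazard at step 2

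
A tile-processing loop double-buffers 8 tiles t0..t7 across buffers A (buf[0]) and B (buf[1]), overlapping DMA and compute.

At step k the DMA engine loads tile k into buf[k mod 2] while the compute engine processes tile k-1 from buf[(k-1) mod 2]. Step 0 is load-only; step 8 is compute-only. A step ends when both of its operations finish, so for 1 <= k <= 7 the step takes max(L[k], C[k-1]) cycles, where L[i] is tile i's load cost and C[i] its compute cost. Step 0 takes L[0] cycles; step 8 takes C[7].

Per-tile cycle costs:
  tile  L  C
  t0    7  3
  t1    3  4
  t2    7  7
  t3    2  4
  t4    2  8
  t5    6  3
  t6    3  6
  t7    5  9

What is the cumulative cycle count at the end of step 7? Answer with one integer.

end_cycle[7] = 45

[0] DMA t0→A (7c) ∥ CU idle ⇒ 7c, clock 7
[1] DMA t1→B (3c) ∥ CU A:t0 (3c) ⇒ 3c, clock 10
[2] DMA t2→A (7c) ∥ CU B:t1 (4c) ⇒ 7c, clock 17
[3] DMA t3→B (2c) ∥ CU A:t2 (7c) ⇒ 7c, clock 24
[4] DMA t4→A (2c) ∥ CU B:t3 (4c) ⇒ 4c, clock 28
[5] DMA t5→B (6c) ∥ CU A:t4 (8c) ⇒ 8c, clock 36
[6] DMA t6→A (3c) ∥ CU B:t5 (3c) ⇒ 3c, clock 39
[7] DMA t7→B (5c) ∥ CU A:t6 (6c) ⇒ 6c, clock 45
[8] DMA idle ∥ CU B:t7 (9c) ⇒ 9c, clock 54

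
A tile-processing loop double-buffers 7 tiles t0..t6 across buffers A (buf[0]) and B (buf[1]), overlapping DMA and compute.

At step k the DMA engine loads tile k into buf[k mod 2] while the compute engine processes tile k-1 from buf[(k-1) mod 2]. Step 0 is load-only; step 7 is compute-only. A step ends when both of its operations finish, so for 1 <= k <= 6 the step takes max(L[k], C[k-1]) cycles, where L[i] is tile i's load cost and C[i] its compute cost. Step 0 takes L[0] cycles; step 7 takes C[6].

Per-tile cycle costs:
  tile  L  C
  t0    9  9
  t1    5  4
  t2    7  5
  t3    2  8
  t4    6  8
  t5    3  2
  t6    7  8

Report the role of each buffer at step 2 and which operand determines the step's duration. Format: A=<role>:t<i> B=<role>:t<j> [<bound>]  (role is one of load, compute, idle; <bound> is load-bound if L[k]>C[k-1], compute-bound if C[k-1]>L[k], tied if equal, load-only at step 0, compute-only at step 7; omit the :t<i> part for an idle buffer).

  0. 9=9c; end=9; A:t0 B:-
  1. max(5,9)=9c; end=18; A:t0 B:t1
  2. max(7,4)=7c; end=25; A:t2 B:t1
  3. max(2,5)=5c; end=30; A:t2 B:t3
  4. max(6,8)=8c; end=38; A:t4 B:t3
  5. max(3,8)=8c; end=46; A:t4 B:t5
  6. max(7,2)=7c; end=53; A:t6 B:t5
  7. 8=8c; end=61; A:t6 B:t5

step 2: A=load:t2 B=compute:t1 [load-bound]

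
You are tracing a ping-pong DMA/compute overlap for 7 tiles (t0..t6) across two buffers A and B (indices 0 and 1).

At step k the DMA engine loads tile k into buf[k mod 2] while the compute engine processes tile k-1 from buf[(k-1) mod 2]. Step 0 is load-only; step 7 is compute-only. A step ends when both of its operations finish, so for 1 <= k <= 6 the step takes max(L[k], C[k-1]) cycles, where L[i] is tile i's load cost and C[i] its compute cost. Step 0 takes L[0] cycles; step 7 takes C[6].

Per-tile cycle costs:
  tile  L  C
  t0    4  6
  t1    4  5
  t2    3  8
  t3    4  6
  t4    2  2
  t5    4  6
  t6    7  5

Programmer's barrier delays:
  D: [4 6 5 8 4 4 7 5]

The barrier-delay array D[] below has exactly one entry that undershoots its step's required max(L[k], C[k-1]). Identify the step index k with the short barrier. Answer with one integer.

step 0: need L[0]=4 = 4; D[0]=4 ok
step 1: need max(L[1]=4,C[0]=6) = 6; D[1]=6 ok
step 2: need max(L[2]=3,C[1]=5) = 5; D[2]=5 ok
step 3: need max(L[3]=4,C[2]=8) = 8; D[3]=8 ok
step 4: need max(L[4]=2,C[3]=6) = 6; D[4]=4 SHORT
step 5: need max(L[5]=4,C[4]=2) = 4; D[5]=4 ok
step 6: need max(L[6]=7,C[5]=6) = 7; D[6]=7 ok
step 7: need C[6]=5 = 5; D[7]=5 ok

hazard at step 4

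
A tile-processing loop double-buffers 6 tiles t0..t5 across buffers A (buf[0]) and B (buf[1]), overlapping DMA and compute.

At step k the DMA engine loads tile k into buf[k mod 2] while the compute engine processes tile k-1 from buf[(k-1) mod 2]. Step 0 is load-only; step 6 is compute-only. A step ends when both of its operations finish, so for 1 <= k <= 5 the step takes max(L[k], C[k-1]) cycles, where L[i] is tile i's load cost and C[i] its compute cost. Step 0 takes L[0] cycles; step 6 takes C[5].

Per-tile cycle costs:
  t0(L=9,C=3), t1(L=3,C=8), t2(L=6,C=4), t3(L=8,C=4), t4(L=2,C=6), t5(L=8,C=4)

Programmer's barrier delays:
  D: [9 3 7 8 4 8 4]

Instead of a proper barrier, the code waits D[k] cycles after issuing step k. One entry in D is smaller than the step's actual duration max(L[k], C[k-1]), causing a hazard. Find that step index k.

k=0 barrier L[0]=9→9c, D[0]=9 ok
k=1 barrier max(L[1]=3,C[0]=3)→3c, D[1]=3 ok
k=2 barrier max(L[2]=6,C[1]=8)→8c, D[2]=7 SHORT
k=3 barrier max(L[3]=8,C[2]=4)→8c, D[3]=8 ok
k=4 barrier max(L[4]=2,C[3]=4)→4c, D[4]=4 ok
k=5 barrier max(L[5]=8,C[4]=6)→8c, D[5]=8 ok
k=6 barrier C[5]=4→4c, D[6]=4 ok

hazard at step 2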